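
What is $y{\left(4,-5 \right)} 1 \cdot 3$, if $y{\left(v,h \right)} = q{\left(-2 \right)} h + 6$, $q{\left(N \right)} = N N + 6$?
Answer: $-132$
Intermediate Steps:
$q{\left(N \right)} = 6 + N^{2}$ ($q{\left(N \right)} = N^{2} + 6 = 6 + N^{2}$)
$y{\left(v,h \right)} = 6 + 10 h$ ($y{\left(v,h \right)} = \left(6 + \left(-2\right)^{2}\right) h + 6 = \left(6 + 4\right) h + 6 = 10 h + 6 = 6 + 10 h$)
$y{\left(4,-5 \right)} 1 \cdot 3 = \left(6 + 10 \left(-5\right)\right) 1 \cdot 3 = \left(6 - 50\right) 1 \cdot 3 = \left(-44\right) 1 \cdot 3 = \left(-44\right) 3 = -132$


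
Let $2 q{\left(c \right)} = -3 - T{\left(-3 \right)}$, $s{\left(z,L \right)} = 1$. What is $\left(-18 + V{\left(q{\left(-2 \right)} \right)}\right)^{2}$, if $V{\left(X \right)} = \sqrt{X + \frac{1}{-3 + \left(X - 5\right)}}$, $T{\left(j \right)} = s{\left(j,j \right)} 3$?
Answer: $\frac{\left(198 - i \sqrt{374}\right)^{2}}{121} \approx 320.91 - 63.292 i$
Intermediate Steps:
$T{\left(j \right)} = 3$ ($T{\left(j \right)} = 1 \cdot 3 = 3$)
$q{\left(c \right)} = -3$ ($q{\left(c \right)} = \frac{-3 - 3}{2} = \frac{1}{2} \left(-6\right) = -3$)
$V{\left(X \right)} = \sqrt{X + \frac{1}{-8 + X}}$ ($V{\left(X \right)} = \sqrt{X + \frac{1}{-3 + \left(-5 + X\right)}} = \sqrt{X + \frac{1}{-8 + X}}$)
$\left(-18 + V{\left(q{\left(-2 \right)} \right)}\right)^{2} = \left(-18 + \sqrt{\frac{1 - 3 \left(-8 - 3\right)}{-8 - 3}}\right)^{2} = \left(-18 + \sqrt{\frac{1 - -33}{-11}}\right)^{2} = \left(-18 + \sqrt{- \frac{1 + 33}{11}}\right)^{2} = \left(-18 + \sqrt{\left(- \frac{1}{11}\right) 34}\right)^{2} = \left(-18 + \sqrt{- \frac{34}{11}}\right)^{2} = \left(-18 + \frac{i \sqrt{374}}{11}\right)^{2}$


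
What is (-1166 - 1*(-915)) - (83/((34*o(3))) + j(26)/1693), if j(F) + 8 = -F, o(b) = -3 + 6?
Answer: -43481237/172686 ≈ -251.79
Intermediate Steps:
o(b) = 3
j(F) = -8 - F
(-1166 - 1*(-915)) - (83/((34*o(3))) + j(26)/1693) = (-1166 - 1*(-915)) - (83/((34*3)) + (-8 - 1*26)/1693) = (-1166 + 915) - (83/102 + (-8 - 26)*(1/1693)) = -251 - (83*(1/102) - 34*1/1693) = -251 - (83/102 - 34/1693) = -251 - 1*137051/172686 = -251 - 137051/172686 = -43481237/172686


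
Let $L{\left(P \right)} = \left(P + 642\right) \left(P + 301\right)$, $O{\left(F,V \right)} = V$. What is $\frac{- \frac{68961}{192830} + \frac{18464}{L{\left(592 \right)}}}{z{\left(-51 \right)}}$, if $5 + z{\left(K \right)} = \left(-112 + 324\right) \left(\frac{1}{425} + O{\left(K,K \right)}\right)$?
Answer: $\frac{3078359505385}{97682541770594198} \approx 3.1514 \cdot 10^{-5}$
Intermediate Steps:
$L{\left(P \right)} = \left(301 + P\right) \left(642 + P\right)$ ($L{\left(P \right)} = \left(642 + P\right) \left(301 + P\right) = \left(301 + P\right) \left(642 + P\right)$)
$z{\left(K \right)} = - \frac{1913}{425} + 212 K$ ($z{\left(K \right)} = -5 + \left(-112 + 324\right) \left(\frac{1}{425} + K\right) = -5 + 212 \left(\frac{1}{425} + K\right) = -5 + \left(\frac{212}{425} + 212 K\right) = - \frac{1913}{425} + 212 K$)
$\frac{- \frac{68961}{192830} + \frac{18464}{L{\left(592 \right)}}}{z{\left(-51 \right)}} = \frac{- \frac{68961}{192830} + \frac{18464}{193242 + 592^{2} + 943 \cdot 592}}{- \frac{1913}{425} + 212 \left(-51\right)} = \frac{\left(-68961\right) \frac{1}{192830} + \frac{18464}{193242 + 350464 + 558256}}{- \frac{1913}{425} - 10812} = \frac{- \frac{68961}{192830} + \frac{18464}{1101962}}{- \frac{4597013}{425}} = \left(- \frac{68961}{192830} + 18464 \cdot \frac{1}{1101962}\right) \left(- \frac{425}{4597013}\right) = \left(- \frac{68961}{192830} + \frac{9232}{550981}\right) \left(- \frac{425}{4597013}\right) = \left(- \frac{36215994181}{106245666230}\right) \left(- \frac{425}{4597013}\right) = \frac{3078359505385}{97682541770594198}$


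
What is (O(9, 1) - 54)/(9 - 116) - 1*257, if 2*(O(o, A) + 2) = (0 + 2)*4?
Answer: -27447/107 ≈ -256.51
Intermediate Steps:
O(o, A) = 2 (O(o, A) = -2 + ((0 + 2)*4)/2 = -2 + (2*4)/2 = -2 + (½)*8 = -2 + 4 = 2)
(O(9, 1) - 54)/(9 - 116) - 1*257 = (2 - 54)/(9 - 116) - 1*257 = -52/(-107) - 257 = -52*(-1/107) - 257 = 52/107 - 257 = -27447/107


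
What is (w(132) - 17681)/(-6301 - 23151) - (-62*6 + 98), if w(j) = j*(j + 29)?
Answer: 8066277/29452 ≈ 273.88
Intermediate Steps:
w(j) = j*(29 + j)
(w(132) - 17681)/(-6301 - 23151) - (-62*6 + 98) = (132*(29 + 132) - 17681)/(-6301 - 23151) - (-62*6 + 98) = (132*161 - 17681)/(-29452) - (-62*6 + 98) = (21252 - 17681)*(-1/29452) - (-372 + 98) = 3571*(-1/29452) - 1*(-274) = -3571/29452 + 274 = 8066277/29452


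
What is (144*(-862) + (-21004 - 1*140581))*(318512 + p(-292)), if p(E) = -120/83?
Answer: -7553216296088/83 ≈ -9.1003e+10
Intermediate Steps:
p(E) = -120/83 (p(E) = -120*1/83 = -120/83)
(144*(-862) + (-21004 - 1*140581))*(318512 + p(-292)) = (144*(-862) + (-21004 - 1*140581))*(318512 - 120/83) = (-124128 + (-21004 - 140581))*(26436376/83) = (-124128 - 161585)*(26436376/83) = -285713*26436376/83 = -7553216296088/83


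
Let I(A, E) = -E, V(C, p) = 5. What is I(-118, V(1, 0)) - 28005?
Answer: -28010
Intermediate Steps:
I(-118, V(1, 0)) - 28005 = -1*5 - 28005 = -5 - 28005 = -28010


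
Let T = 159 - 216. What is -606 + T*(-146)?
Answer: 7716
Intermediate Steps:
T = -57
-606 + T*(-146) = -606 - 57*(-146) = -606 + 8322 = 7716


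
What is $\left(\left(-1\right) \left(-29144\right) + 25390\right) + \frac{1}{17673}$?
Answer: $\frac{963779383}{17673} \approx 54534.0$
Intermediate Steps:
$\left(\left(-1\right) \left(-29144\right) + 25390\right) + \frac{1}{17673} = \left(29144 + 25390\right) + \frac{1}{17673} = 54534 + \frac{1}{17673} = \frac{963779383}{17673}$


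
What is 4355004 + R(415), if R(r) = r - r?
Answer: 4355004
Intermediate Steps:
R(r) = 0
4355004 + R(415) = 4355004 + 0 = 4355004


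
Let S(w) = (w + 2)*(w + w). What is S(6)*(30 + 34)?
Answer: 6144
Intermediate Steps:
S(w) = 2*w*(2 + w) (S(w) = (2 + w)*(2*w) = 2*w*(2 + w))
S(6)*(30 + 34) = (2*6*(2 + 6))*(30 + 34) = (2*6*8)*64 = 96*64 = 6144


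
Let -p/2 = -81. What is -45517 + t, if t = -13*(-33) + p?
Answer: -44926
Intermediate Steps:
p = 162 (p = -2*(-81) = 162)
t = 591 (t = -13*(-33) + 162 = 429 + 162 = 591)
-45517 + t = -45517 + 591 = -44926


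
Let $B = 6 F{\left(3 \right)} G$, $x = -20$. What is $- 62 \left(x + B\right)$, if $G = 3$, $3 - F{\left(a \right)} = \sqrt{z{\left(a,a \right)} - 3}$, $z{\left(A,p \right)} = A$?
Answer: $-2108$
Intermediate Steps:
$F{\left(a \right)} = 3 - \sqrt{-3 + a}$ ($F{\left(a \right)} = 3 - \sqrt{a - 3} = 3 - \sqrt{-3 + a}$)
$B = 54$ ($B = 6 \left(3 - \sqrt{-3 + 3}\right) 3 = 6 \left(3 - \sqrt{0}\right) 3 = 6 \left(3 - 0\right) 3 = 6 \left(3 + 0\right) 3 = 6 \cdot 3 \cdot 3 = 18 \cdot 3 = 54$)
$- 62 \left(x + B\right) = - 62 \left(-20 + 54\right) = \left(-62\right) 34 = -2108$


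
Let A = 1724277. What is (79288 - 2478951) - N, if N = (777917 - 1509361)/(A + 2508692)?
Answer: -10157698358003/4232969 ≈ -2.3997e+6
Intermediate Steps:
N = -731444/4232969 (N = (777917 - 1509361)/(1724277 + 2508692) = -731444/4232969 ≈ -0.17280)
(79288 - 2478951) - N = (79288 - 2478951) - 1*(-731444/4232969) = -2399663 + 731444/4232969 = -10157698358003/4232969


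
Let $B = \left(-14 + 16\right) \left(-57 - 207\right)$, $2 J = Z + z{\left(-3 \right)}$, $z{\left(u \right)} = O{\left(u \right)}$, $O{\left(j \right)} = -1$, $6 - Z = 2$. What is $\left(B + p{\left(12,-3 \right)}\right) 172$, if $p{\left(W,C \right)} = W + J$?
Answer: $-88494$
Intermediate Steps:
$Z = 4$ ($Z = 6 - 2 = 4$)
$z{\left(u \right)} = -1$
$J = \frac{3}{2}$ ($J = \frac{4 - 1}{2} = \frac{1}{2} \cdot 3 = \frac{3}{2} \approx 1.5$)
$B = -528$ ($B = 2 \left(-264\right) = -528$)
$p{\left(W,C \right)} = \frac{3}{2} + W$ ($p{\left(W,C \right)} = W + \frac{3}{2} = \frac{3}{2} + W$)
$\left(B + p{\left(12,-3 \right)}\right) 172 = \left(-528 + \left(\frac{3}{2} + 12\right)\right) 172 = \left(-528 + \frac{27}{2}\right) 172 = \left(- \frac{1029}{2}\right) 172 = -88494$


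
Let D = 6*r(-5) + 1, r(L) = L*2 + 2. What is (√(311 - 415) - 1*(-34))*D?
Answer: -1598 - 94*I*√26 ≈ -1598.0 - 479.31*I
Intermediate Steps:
r(L) = 2 + 2*L (r(L) = 2*L + 2 = 2 + 2*L)
D = -47 (D = 6*(2 + 2*(-5)) + 1 = 6*(2 - 10) + 1 = 6*(-8) + 1 = -48 + 1 = -47)
(√(311 - 415) - 1*(-34))*D = (√(311 - 415) - 1*(-34))*(-47) = (√(-104) + 34)*(-47) = (2*I*√26 + 34)*(-47) = (34 + 2*I*√26)*(-47) = -1598 - 94*I*√26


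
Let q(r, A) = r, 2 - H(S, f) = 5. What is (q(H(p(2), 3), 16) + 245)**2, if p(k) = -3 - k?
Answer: 58564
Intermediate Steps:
H(S, f) = -3 (H(S, f) = 2 - 1*5 = 2 - 5 = -3)
(q(H(p(2), 3), 16) + 245)**2 = (-3 + 245)**2 = 242**2 = 58564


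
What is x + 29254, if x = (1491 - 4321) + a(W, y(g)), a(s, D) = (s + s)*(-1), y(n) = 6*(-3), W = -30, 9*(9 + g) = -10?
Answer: 26484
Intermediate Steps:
g = -91/9 (g = -9 + (⅑)*(-10) = -9 - 10/9 = -91/9 ≈ -10.111)
y(n) = -18
a(s, D) = -2*s (a(s, D) = (2*s)*(-1) = -2*s)
x = -2770 (x = (1491 - 4321) - 2*(-30) = -2830 + 60 = -2770)
x + 29254 = -2770 + 29254 = 26484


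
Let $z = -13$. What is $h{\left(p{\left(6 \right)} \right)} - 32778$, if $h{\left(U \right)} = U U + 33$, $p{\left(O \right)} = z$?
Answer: $-32576$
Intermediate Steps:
$p{\left(O \right)} = -13$
$h{\left(U \right)} = 33 + U^{2}$ ($h{\left(U \right)} = U^{2} + 33 = 33 + U^{2}$)
$h{\left(p{\left(6 \right)} \right)} - 32778 = \left(33 + \left(-13\right)^{2}\right) - 32778 = \left(33 + 169\right) - 32778 = 202 - 32778 = -32576$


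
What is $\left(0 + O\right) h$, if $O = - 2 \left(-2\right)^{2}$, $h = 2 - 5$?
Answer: $24$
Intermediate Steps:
$h = -3$ ($h = 2 - 5 = -3$)
$O = -8$ ($O = \left(-2\right) 4 = -8$)
$\left(0 + O\right) h = \left(0 - 8\right) \left(-3\right) = \left(-8\right) \left(-3\right) = 24$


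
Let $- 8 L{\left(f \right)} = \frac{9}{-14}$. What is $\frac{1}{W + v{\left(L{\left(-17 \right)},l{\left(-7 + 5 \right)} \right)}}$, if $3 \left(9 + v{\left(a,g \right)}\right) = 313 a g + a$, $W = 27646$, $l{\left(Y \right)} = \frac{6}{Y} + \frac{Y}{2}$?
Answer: $\frac{112}{3091591} \approx 3.6227 \cdot 10^{-5}$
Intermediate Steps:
$l{\left(Y \right)} = \frac{Y}{2} + \frac{6}{Y}$ ($l{\left(Y \right)} = \frac{6}{Y} + Y \frac{1}{2} = \frac{6}{Y} + \frac{Y}{2} = \frac{Y}{2} + \frac{6}{Y}$)
$L{\left(f \right)} = \frac{9}{112}$ ($L{\left(f \right)} = - \frac{9 \frac{1}{-14}}{8} = - \frac{9 \left(- \frac{1}{14}\right)}{8} = \left(- \frac{1}{8}\right) \left(- \frac{9}{14}\right) = \frac{9}{112}$)
$v{\left(a,g \right)} = -9 + \frac{a}{3} + \frac{313 a g}{3}$ ($v{\left(a,g \right)} = -9 + \frac{313 a g + a}{3} = -9 + \frac{a + 313 a g}{3} = -9 + \left(\frac{a}{3} + \frac{313 a g}{3}\right) = -9 + \frac{a}{3} + \frac{313 a g}{3}$)
$\frac{1}{W + v{\left(L{\left(-17 \right)},l{\left(-7 + 5 \right)} \right)}} = \frac{1}{27646 + \left(-9 + \frac{1}{3} \cdot \frac{9}{112} + \frac{313}{3} \cdot \frac{9}{112} \left(\frac{-7 + 5}{2} + \frac{6}{-7 + 5}\right)\right)} = \frac{1}{27646 + \left(-9 + \frac{3}{112} + \frac{313}{3} \cdot \frac{9}{112} \left(\frac{1}{2} \left(-2\right) + \frac{6}{-2}\right)\right)} = \frac{1}{27646 + \left(-9 + \frac{3}{112} + \frac{313}{3} \cdot \frac{9}{112} \left(-1 + 6 \left(- \frac{1}{2}\right)\right)\right)} = \frac{1}{27646 + \left(-9 + \frac{3}{112} + \frac{313}{3} \cdot \frac{9}{112} \left(-1 - 3\right)\right)} = \frac{1}{27646 + \left(-9 + \frac{3}{112} + \frac{313}{3} \cdot \frac{9}{112} \left(-4\right)\right)} = \frac{1}{27646 - \frac{4761}{112}} = \frac{1}{\frac{3091591}{112}} = \frac{112}{3091591}$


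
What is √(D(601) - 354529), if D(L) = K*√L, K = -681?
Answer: √(-354529 - 681*√601) ≈ 609.28*I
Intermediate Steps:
D(L) = -681*√L
√(D(601) - 354529) = √(-681*√601 - 354529) = √(-354529 - 681*√601)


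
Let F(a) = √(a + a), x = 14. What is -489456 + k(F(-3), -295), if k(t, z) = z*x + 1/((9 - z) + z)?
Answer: -4442273/9 ≈ -4.9359e+5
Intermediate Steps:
F(a) = √2*√a (F(a) = √(2*a) = √2*√a)
k(t, z) = ⅑ + 14*z (k(t, z) = z*14 + 1/((9 - z) + z) = 14*z + 1/9 = 14*z + ⅑ = ⅑ + 14*z)
-489456 + k(F(-3), -295) = -489456 + (⅑ + 14*(-295)) = -489456 + (⅑ - 4130) = -489456 - 37169/9 = -4442273/9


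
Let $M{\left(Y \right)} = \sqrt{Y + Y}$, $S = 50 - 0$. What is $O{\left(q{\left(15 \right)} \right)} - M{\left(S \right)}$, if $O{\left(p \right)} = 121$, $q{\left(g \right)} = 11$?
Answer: $111$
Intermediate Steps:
$S = 50$ ($S = 50 + 0 = 50$)
$M{\left(Y \right)} = \sqrt{2} \sqrt{Y}$ ($M{\left(Y \right)} = \sqrt{2 Y} = \sqrt{2} \sqrt{Y}$)
$O{\left(q{\left(15 \right)} \right)} - M{\left(S \right)} = 121 - \sqrt{2} \sqrt{50} = 121 - \sqrt{2} \cdot 5 \sqrt{2} = 121 - 10 = 111$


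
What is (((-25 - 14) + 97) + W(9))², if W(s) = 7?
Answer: 4225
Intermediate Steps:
(((-25 - 14) + 97) + W(9))² = (((-25 - 14) + 97) + 7)² = ((-39 + 97) + 7)² = (58 + 7)² = 65² = 4225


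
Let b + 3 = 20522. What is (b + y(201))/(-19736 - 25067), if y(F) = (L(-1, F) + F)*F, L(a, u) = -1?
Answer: -60719/44803 ≈ -1.3552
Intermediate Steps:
b = 20519 (b = -3 + 20522 = 20519)
y(F) = F*(-1 + F) (y(F) = (-1 + F)*F = F*(-1 + F))
(b + y(201))/(-19736 - 25067) = (20519 + 201*(-1 + 201))/(-19736 - 25067) = (20519 + 201*200)/(-44803) = (20519 + 40200)*(-1/44803) = 60719*(-1/44803) = -60719/44803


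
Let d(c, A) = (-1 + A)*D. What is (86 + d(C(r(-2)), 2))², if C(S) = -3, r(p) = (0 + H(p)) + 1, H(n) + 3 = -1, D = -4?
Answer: 6724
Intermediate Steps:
H(n) = -4 (H(n) = -3 - 1 = -4)
r(p) = -3 (r(p) = (0 - 4) + 1 = -4 + 1 = -3)
d(c, A) = 4 - 4*A (d(c, A) = (-1 + A)*(-4) = 4 - 4*A)
(86 + d(C(r(-2)), 2))² = (86 + (4 - 4*2))² = (86 + (4 - 8))² = (86 - 4)² = 82² = 6724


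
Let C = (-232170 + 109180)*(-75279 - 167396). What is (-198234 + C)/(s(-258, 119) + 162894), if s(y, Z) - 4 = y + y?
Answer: 14923200008/81191 ≈ 1.8380e+5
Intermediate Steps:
s(y, Z) = 4 + 2*y (s(y, Z) = 4 + (y + y) = 4 + 2*y)
C = 29846598250 (C = -122990*(-242675) = 29846598250)
(-198234 + C)/(s(-258, 119) + 162894) = (-198234 + 29846598250)/((4 + 2*(-258)) + 162894) = 29846400016/((4 - 516) + 162894) = 29846400016/(-512 + 162894) = 29846400016/162382 = 29846400016*(1/162382) = 14923200008/81191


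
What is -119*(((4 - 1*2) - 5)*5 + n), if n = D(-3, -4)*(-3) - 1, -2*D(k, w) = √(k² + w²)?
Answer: 2023/2 ≈ 1011.5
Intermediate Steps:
D(k, w) = -√(k² + w²)/2
n = 13/2 (n = -√((-3)² + (-4)²)/2*(-3) - 1 = -√(9 + 16)/2*(-3) - 1 = -√25/2*(-3) - 1 = -½*5*(-3) - 1 = -5/2*(-3) - 1 = 15/2 - 1 = 13/2 ≈ 6.5000)
-119*(((4 - 1*2) - 5)*5 + n) = -119*(((4 - 1*2) - 5)*5 + 13/2) = -119*(((4 - 2) - 5)*5 + 13/2) = -119*((2 - 5)*5 + 13/2) = -119*(-3*5 + 13/2) = -119*(-15 + 13/2) = -119*(-17/2) = 2023/2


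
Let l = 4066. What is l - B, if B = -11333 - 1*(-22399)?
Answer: -7000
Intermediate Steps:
B = 11066 (B = -11333 + 22399 = 11066)
l - B = 4066 - 1*11066 = 4066 - 11066 = -7000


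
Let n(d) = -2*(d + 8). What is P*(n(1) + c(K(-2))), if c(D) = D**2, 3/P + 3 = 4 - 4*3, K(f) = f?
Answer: 42/11 ≈ 3.8182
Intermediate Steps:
n(d) = -16 - 2*d (n(d) = -2*(8 + d) = -16 - 2*d)
P = -3/11 (P = 3/(-3 + (4 - 4*3)) = 3/(-3 + (4 - 12)) = 3/(-3 - 8) = 3/(-11) = 3*(-1/11) = -3/11 ≈ -0.27273)
P*(n(1) + c(K(-2))) = -3*((-16 - 2*1) + (-2)**2)/11 = -3*((-16 - 2) + 4)/11 = -3*(-18 + 4)/11 = -3/11*(-14) = 42/11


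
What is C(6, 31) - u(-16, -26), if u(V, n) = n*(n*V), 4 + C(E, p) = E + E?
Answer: 10824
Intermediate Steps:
C(E, p) = -4 + 2*E (C(E, p) = -4 + (E + E) = -4 + 2*E)
u(V, n) = V*n² (u(V, n) = n*(V*n) = V*n²)
C(6, 31) - u(-16, -26) = (-4 + 2*6) - (-16)*(-26)² = (-4 + 12) - (-16)*676 = 8 - 1*(-10816) = 8 + 10816 = 10824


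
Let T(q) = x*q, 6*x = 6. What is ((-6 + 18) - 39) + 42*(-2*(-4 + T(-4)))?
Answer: 645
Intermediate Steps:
x = 1 (x = (1/6)*6 = 1)
T(q) = q (T(q) = 1*q = q)
((-6 + 18) - 39) + 42*(-2*(-4 + T(-4))) = ((-6 + 18) - 39) + 42*(-2*(-4 - 4)) = (12 - 39) + 42*(-2*(-8)) = -27 + 42*16 = -27 + 672 = 645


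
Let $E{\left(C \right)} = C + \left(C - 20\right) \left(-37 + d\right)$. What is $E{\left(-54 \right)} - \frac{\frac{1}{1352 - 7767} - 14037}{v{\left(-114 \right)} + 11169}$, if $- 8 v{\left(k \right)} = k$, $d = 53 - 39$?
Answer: $\frac{473273886784}{286962195} \approx 1649.3$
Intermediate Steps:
$d = 14$
$v{\left(k \right)} = - \frac{k}{8}$
$E{\left(C \right)} = 460 - 22 C$ ($E{\left(C \right)} = C + \left(C - 20\right) \left(-37 + 14\right) = C + \left(-20 + C\right) \left(-23\right) = C - \left(-460 + 23 C\right) = 460 - 22 C$)
$E{\left(-54 \right)} - \frac{\frac{1}{1352 - 7767} - 14037}{v{\left(-114 \right)} + 11169} = \left(460 - -1188\right) - \frac{\frac{1}{1352 - 7767} - 14037}{\left(- \frac{1}{8}\right) \left(-114\right) + 11169} = \left(460 + 1188\right) - \frac{\frac{1}{-6415} - 14037}{\frac{57}{4} + 11169} = 1648 - \frac{- \frac{1}{6415} - 14037}{\frac{44733}{4}} = 1648 - \left(- \frac{90047356}{6415}\right) \frac{4}{44733} = 1648 - - \frac{360189424}{286962195} = 1648 + \frac{360189424}{286962195} = \frac{473273886784}{286962195}$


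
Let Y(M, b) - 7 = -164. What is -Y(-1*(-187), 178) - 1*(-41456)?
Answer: 41613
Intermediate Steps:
Y(M, b) = -157 (Y(M, b) = 7 - 164 = -157)
-Y(-1*(-187), 178) - 1*(-41456) = -1*(-157) - 1*(-41456) = 157 + 41456 = 41613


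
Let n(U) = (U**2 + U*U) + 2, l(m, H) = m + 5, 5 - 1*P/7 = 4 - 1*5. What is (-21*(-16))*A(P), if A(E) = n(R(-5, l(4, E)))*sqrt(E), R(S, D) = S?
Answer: 17472*sqrt(42) ≈ 1.1323e+5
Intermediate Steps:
P = 42 (P = 35 - 7*(4 - 1*5) = 35 - 7*(4 - 5) = 35 - 7*(-1) = 35 + 7 = 42)
l(m, H) = 5 + m
n(U) = 2 + 2*U**2 (n(U) = (U**2 + U**2) + 2 = 2*U**2 + 2 = 2 + 2*U**2)
A(E) = 52*sqrt(E) (A(E) = (2 + 2*(-5)**2)*sqrt(E) = (2 + 2*25)*sqrt(E) = (2 + 50)*sqrt(E) = 52*sqrt(E))
(-21*(-16))*A(P) = (-21*(-16))*(52*sqrt(42)) = 336*(52*sqrt(42)) = 17472*sqrt(42)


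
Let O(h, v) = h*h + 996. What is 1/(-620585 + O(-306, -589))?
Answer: -1/525953 ≈ -1.9013e-6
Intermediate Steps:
O(h, v) = 996 + h**2 (O(h, v) = h**2 + 996 = 996 + h**2)
1/(-620585 + O(-306, -589)) = 1/(-620585 + (996 + (-306)**2)) = 1/(-620585 + (996 + 93636)) = 1/(-620585 + 94632) = 1/(-525953) = -1/525953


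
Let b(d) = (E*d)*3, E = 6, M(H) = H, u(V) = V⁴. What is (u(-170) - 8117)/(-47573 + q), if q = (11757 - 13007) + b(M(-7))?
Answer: -835201883/48949 ≈ -17063.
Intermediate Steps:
b(d) = 18*d (b(d) = (6*d)*3 = 18*d)
q = -1376 (q = (11757 - 13007) + 18*(-7) = -1250 - 126 = -1376)
(u(-170) - 8117)/(-47573 + q) = ((-170)⁴ - 8117)/(-47573 - 1376) = (835210000 - 8117)/(-48949) = 835201883*(-1/48949) = -835201883/48949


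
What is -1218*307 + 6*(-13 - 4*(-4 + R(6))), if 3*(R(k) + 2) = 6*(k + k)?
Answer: -374436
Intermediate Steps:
R(k) = -2 + 4*k (R(k) = -2 + (6*(k + k))/3 = -2 + (6*(2*k))/3 = -2 + (12*k)/3 = -2 + 4*k)
-1218*307 + 6*(-13 - 4*(-4 + R(6))) = -1218*307 + 6*(-13 - 4*(-4 + (-2 + 4*6))) = -373926 + 6*(-13 - 4*(-4 + (-2 + 24))) = -373926 + 6*(-13 - 4*(-4 + 22)) = -373926 + 6*(-13 - 4*18) = -373926 + 6*(-13 - 72) = -373926 + 6*(-85) = -373926 - 510 = -374436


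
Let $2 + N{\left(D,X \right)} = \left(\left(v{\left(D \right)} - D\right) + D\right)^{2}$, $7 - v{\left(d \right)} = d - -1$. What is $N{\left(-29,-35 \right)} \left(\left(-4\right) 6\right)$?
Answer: $-29352$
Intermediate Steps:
$v{\left(d \right)} = 6 - d$ ($v{\left(d \right)} = 7 - \left(d - -1\right) = 7 - \left(d + 1\right) = 7 - \left(1 + d\right) = 6 - d$)
$N{\left(D,X \right)} = -2 + \left(6 - D\right)^{2}$ ($N{\left(D,X \right)} = -2 + \left(\left(\left(6 - D\right) - D\right) + D\right)^{2} = -2 + \left(\left(6 - 2 D\right) + D\right)^{2} = -2 + \left(6 - D\right)^{2}$)
$N{\left(-29,-35 \right)} \left(\left(-4\right) 6\right) = \left(-2 + \left(-6 - 29\right)^{2}\right) \left(\left(-4\right) 6\right) = \left(-2 + \left(-35\right)^{2}\right) \left(-24\right) = \left(-2 + 1225\right) \left(-24\right) = 1223 \left(-24\right) = -29352$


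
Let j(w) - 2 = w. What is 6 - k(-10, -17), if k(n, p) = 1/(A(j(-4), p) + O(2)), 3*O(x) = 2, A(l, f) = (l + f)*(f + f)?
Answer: 11637/1940 ≈ 5.9985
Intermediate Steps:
j(w) = 2 + w
A(l, f) = 2*f*(f + l) (A(l, f) = (f + l)*(2*f) = 2*f*(f + l))
O(x) = ⅔ (O(x) = (⅓)*2 = ⅔)
k(n, p) = 1/(⅔ + 2*p*(-2 + p)) (k(n, p) = 1/(2*p*(p + (2 - 4)) + ⅔) = 1/(2*p*(p - 2) + ⅔) = 1/(2*p*(-2 + p) + ⅔) = 1/(⅔ + 2*p*(-2 + p)))
6 - k(-10, -17) = 6 - 3/(2*(1 + 3*(-17)*(-2 - 17))) = 6 - 3/(2*(1 + 3*(-17)*(-19))) = 6 - 3/(2*(1 + 969)) = 6 - 3/(2*970) = 6 - 1*3/1940 = 6 - 3/1940 = 11637/1940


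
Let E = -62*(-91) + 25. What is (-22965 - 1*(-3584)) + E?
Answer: -13714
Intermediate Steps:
E = 5667 (E = 5642 + 25 = 5667)
(-22965 - 1*(-3584)) + E = (-22965 - 1*(-3584)) + 5667 = (-22965 + 3584) + 5667 = -19381 + 5667 = -13714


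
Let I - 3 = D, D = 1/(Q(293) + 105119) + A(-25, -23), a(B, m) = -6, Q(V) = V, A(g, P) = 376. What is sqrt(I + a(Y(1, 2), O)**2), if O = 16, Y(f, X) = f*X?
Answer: sqrt(3193456613)/2774 ≈ 20.372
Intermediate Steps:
Y(f, X) = X*f
D = 39634913/105412 (D = 1/(293 + 105119) + 376 = 1/105412 + 376 = 39634913/105412 ≈ 376.00)
I = 39951149/105412 (I = 3 + 39634913/105412 = 39951149/105412 ≈ 379.00)
sqrt(I + a(Y(1, 2), O)**2) = sqrt(39951149/105412 + (-6)**2) = sqrt(39951149/105412 + 36) = sqrt(43745981/105412) = sqrt(3193456613)/2774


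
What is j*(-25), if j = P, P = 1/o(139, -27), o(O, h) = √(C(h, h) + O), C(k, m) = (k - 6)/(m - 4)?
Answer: -25*√134602/4342 ≈ -2.1124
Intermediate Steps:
C(k, m) = (-6 + k)/(-4 + m)
o(O, h) = √(O + (-6 + h)/(-4 + h)) (o(O, h) = √((-6 + h)/(-4 + h) + O) = √(O + (-6 + h)/(-4 + h)))
P = √134602/4342 (P = 1/(√((-6 - 27 + 139*(-4 - 27))/(-4 - 27))) = 1/(√((-6 - 27 + 139*(-31))/(-31))) = 1/(√(-(-6 - 27 - 4309)/31)) = 1/(√(-1/31*(-4342))) = 1/(√(4342/31)) = 1/(√134602/31) = √134602/4342 ≈ 0.084496)
j = √134602/4342 ≈ 0.084496
j*(-25) = (√134602/4342)*(-25) = -25*√134602/4342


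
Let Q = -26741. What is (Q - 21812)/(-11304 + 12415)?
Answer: -48553/1111 ≈ -43.702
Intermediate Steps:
(Q - 21812)/(-11304 + 12415) = (-26741 - 21812)/(-11304 + 12415) = -48553/1111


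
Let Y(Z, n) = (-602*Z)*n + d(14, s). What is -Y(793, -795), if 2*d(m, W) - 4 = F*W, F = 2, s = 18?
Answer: -379521890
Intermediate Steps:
d(m, W) = 2 + W (d(m, W) = 2 + (2*W)/2 = 2 + W)
Y(Z, n) = 20 - 602*Z*n (Y(Z, n) = (-602*Z)*n + (2 + 18) = -602*Z*n + 20 = 20 - 602*Z*n)
-Y(793, -795) = -(20 - 602*793*(-795)) = -(20 + 379521870) = -1*379521890 = -379521890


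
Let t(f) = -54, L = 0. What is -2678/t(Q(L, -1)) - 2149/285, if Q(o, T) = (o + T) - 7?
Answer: 107864/2565 ≈ 42.052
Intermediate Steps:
Q(o, T) = -7 + T + o (Q(o, T) = (T + o) - 7 = -7 + T + o)
-2678/t(Q(L, -1)) - 2149/285 = -2678/(-54) - 2149/285 = -2678*(-1/54) - 2149*1/285 = 1339/27 - 2149/285 = 107864/2565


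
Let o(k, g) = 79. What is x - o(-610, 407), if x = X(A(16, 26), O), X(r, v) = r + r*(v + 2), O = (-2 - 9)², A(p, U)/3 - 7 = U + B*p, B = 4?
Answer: 36005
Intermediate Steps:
A(p, U) = 21 + 3*U + 12*p (A(p, U) = 21 + 3*(U + 4*p) = 21 + (3*U + 12*p) = 21 + 3*U + 12*p)
O = 121 (O = (-11)² = 121)
X(r, v) = r + r*(2 + v)
x = 36084 (x = (21 + 3*26 + 12*16)*(3 + 121) = (21 + 78 + 192)*124 = 291*124 = 36084)
x - o(-610, 407) = 36084 - 1*79 = 36084 - 79 = 36005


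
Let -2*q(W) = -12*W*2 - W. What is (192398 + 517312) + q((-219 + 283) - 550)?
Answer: 703635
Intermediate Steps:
q(W) = 25*W/2 (q(W) = -(-12*W*2 - W)/2 = -(-24*W - W)/2 = -(-25)*W/2 = 25*W/2)
(192398 + 517312) + q((-219 + 283) - 550) = (192398 + 517312) + 25*((-219 + 283) - 550)/2 = 709710 + 25*(64 - 550)/2 = 709710 + (25/2)*(-486) = 709710 - 6075 = 703635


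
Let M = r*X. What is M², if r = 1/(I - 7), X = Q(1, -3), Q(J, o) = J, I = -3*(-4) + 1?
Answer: 1/36 ≈ 0.027778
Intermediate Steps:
I = 13 (I = 12 + 1 = 13)
X = 1
r = ⅙ (r = 1/(13 - 7) = 1/6 = ⅙ ≈ 0.16667)
M = ⅙ (M = (⅙)*1 = ⅙ ≈ 0.16667)
M² = (⅙)² = 1/36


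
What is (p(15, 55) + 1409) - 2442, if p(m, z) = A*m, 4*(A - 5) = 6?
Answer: -1871/2 ≈ -935.50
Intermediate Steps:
A = 13/2 (A = 5 + (¼)*6 = 5 + 3/2 = 13/2 ≈ 6.5000)
p(m, z) = 13*m/2
(p(15, 55) + 1409) - 2442 = ((13/2)*15 + 1409) - 2442 = (195/2 + 1409) - 2442 = 3013/2 - 2442 = -1871/2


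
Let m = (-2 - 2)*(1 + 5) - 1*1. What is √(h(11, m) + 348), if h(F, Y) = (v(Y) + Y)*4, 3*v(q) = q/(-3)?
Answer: 2*√583/3 ≈ 16.097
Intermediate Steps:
v(q) = -q/9 (v(q) = (q/(-3))/3 = (q*(-⅓))/3 = (-q/3)/3 = -q/9)
m = -25 (m = -4*6 - 1 = -24 - 1 = -25)
h(F, Y) = 32*Y/9 (h(F, Y) = (-Y/9 + Y)*4 = (8*Y/9)*4 = 32*Y/9)
√(h(11, m) + 348) = √((32/9)*(-25) + 348) = √(-800/9 + 348) = √(2332/9) = 2*√583/3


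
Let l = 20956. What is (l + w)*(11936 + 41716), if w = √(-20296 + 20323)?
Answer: 1124331312 + 160956*√3 ≈ 1.1246e+9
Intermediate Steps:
w = 3*√3 (w = √27 = 3*√3 ≈ 5.1962)
(l + w)*(11936 + 41716) = (20956 + 3*√3)*(11936 + 41716) = (20956 + 3*√3)*53652 = 1124331312 + 160956*√3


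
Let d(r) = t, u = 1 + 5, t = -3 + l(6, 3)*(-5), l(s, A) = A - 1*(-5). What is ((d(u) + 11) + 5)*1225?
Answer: -33075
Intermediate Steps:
l(s, A) = 5 + A (l(s, A) = A + 5 = 5 + A)
t = -43 (t = -3 + (5 + 3)*(-5) = -3 + 8*(-5) = -3 - 40 = -43)
u = 6
d(r) = -43
((d(u) + 11) + 5)*1225 = ((-43 + 11) + 5)*1225 = (-32 + 5)*1225 = -27*1225 = -33075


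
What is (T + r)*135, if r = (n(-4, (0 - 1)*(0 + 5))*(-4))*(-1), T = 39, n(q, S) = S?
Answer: 2565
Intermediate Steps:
r = -20 (r = (((0 - 1)*(0 + 5))*(-4))*(-1) = (-1*5*(-4))*(-1) = -5*(-4)*(-1) = 20*(-1) = -20)
(T + r)*135 = (39 - 20)*135 = 19*135 = 2565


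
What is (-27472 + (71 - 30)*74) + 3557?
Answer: -20881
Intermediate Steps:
(-27472 + (71 - 30)*74) + 3557 = (-27472 + 41*74) + 3557 = (-27472 + 3034) + 3557 = -24438 + 3557 = -20881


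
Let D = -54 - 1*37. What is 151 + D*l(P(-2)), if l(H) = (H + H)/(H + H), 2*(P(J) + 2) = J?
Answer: 60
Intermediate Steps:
D = -91 (D = -54 - 37 = -91)
P(J) = -2 + J/2
l(H) = 1 (l(H) = (2*H)/((2*H)) = (2*H)*(1/(2*H)) = 1)
151 + D*l(P(-2)) = 151 - 91*1 = 151 - 91 = 60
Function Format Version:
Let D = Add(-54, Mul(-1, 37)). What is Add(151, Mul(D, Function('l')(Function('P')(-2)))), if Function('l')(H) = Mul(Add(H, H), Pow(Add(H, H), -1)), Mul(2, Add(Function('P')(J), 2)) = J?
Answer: 60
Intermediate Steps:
D = -91 (D = Add(-54, -37) = -91)
Function('P')(J) = Add(-2, Mul(Rational(1, 2), J))
Function('l')(H) = 1 (Function('l')(H) = Mul(Mul(2, H), Pow(Mul(2, H), -1)) = Mul(Mul(2, H), Mul(Rational(1, 2), Pow(H, -1))) = 1)
Add(151, Mul(D, Function('l')(Function('P')(-2)))) = Add(151, Mul(-91, 1)) = Add(151, -91) = 60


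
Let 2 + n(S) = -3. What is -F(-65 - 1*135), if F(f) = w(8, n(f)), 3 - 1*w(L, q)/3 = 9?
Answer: 18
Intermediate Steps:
n(S) = -5 (n(S) = -2 - 3 = -5)
w(L, q) = -18 (w(L, q) = 9 - 3*9 = 9 - 27 = -18)
F(f) = -18
-F(-65 - 1*135) = -1*(-18) = 18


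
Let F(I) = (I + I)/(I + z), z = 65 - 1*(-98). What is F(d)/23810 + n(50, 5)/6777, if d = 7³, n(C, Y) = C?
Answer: 303521011/40824173610 ≈ 0.0074348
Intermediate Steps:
z = 163 (z = 65 + 98 = 163)
d = 343
F(I) = 2*I/(163 + I) (F(I) = (I + I)/(I + 163) = (2*I)/(163 + I) = 2*I/(163 + I))
F(d)/23810 + n(50, 5)/6777 = (2*343/(163 + 343))/23810 + 50/6777 = (2*343/506)*(1/23810) + 50*(1/6777) = (2*343*(1/506))*(1/23810) + 50/6777 = (343/253)*(1/23810) + 50/6777 = 343/6023930 + 50/6777 = 303521011/40824173610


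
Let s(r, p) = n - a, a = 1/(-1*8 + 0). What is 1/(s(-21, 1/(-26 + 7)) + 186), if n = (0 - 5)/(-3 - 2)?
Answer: 8/1497 ≈ 0.0053440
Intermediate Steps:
n = 1 (n = -5/(-5) = -5*(-⅕) = 1)
a = -⅛ (a = 1/(-8 + 0) = 1/(-8) = -⅛ ≈ -0.12500)
s(r, p) = 9/8 (s(r, p) = 1 - 1*(-⅛) = 1 + ⅛ = 9/8)
1/(s(-21, 1/(-26 + 7)) + 186) = 1/(9/8 + 186) = 1/(1497/8) = 8/1497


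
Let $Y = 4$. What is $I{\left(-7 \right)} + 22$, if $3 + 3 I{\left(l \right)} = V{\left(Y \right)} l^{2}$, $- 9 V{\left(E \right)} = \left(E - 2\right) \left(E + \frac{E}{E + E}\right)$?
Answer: $\frac{14}{3} \approx 4.6667$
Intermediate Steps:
$V{\left(E \right)} = - \frac{\left(\frac{1}{2} + E\right) \left(-2 + E\right)}{9}$ ($V{\left(E \right)} = - \frac{\left(E - 2\right) \left(E + \frac{E}{E + E}\right)}{9} = - \frac{\left(-2 + E\right) \left(E + \frac{E}{2 E}\right)}{9} = - \frac{\left(-2 + E\right) \left(E + \frac{1}{2 E} E\right)}{9} = - \frac{\left(-2 + E\right) \left(E + \frac{1}{2}\right)}{9} = - \frac{\left(-2 + E\right) \left(\frac{1}{2} + E\right)}{9} = - \frac{\left(\frac{1}{2} + E\right) \left(-2 + E\right)}{9}$)
$I{\left(l \right)} = -1 - \frac{l^{2}}{3}$ ($I{\left(l \right)} = -1 + \frac{\left(\frac{1}{9} - \frac{4^{2}}{9} + \frac{1}{6} \cdot 4\right) l^{2}}{3} = -1 + \frac{\left(\frac{1}{9} - \frac{16}{9} + \frac{2}{3}\right) l^{2}}{3} = -1 + \frac{\left(-1\right) l^{2}}{3} = -1 - \frac{l^{2}}{3}$)
$I{\left(-7 \right)} + 22 = \left(-1 - \frac{\left(-7\right)^{2}}{3}\right) + 22 = \left(-1 - \frac{49}{3}\right) + 22 = - \frac{52}{3} + 22 = \frac{14}{3}$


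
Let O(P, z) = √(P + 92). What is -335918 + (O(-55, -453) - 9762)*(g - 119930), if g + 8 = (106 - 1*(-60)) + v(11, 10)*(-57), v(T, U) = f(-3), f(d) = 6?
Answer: 1172216950 - 120114*√37 ≈ 1.1715e+9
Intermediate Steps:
O(P, z) = √(92 + P)
v(T, U) = 6
g = -184 (g = -8 + ((106 - 1*(-60)) + 6*(-57)) = -8 + ((106 + 60) - 342) = -8 + (166 - 342) = -8 - 176 = -184)
-335918 + (O(-55, -453) - 9762)*(g - 119930) = -335918 + (√(92 - 55) - 9762)*(-184 - 119930) = -335918 + (√37 - 9762)*(-120114) = -335918 + (-9762 + √37)*(-120114) = -335918 + (1172552868 - 120114*√37) = 1172216950 - 120114*√37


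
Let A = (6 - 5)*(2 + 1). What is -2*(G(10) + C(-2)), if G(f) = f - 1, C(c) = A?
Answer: -24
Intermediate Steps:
A = 3 (A = 1*3 = 3)
C(c) = 3
G(f) = -1 + f
-2*(G(10) + C(-2)) = -2*((-1 + 10) + 3) = -2*(9 + 3) = -2*12 = -24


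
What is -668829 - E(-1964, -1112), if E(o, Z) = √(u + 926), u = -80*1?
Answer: -668829 - 3*√94 ≈ -6.6886e+5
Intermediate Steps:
u = -80
E(o, Z) = 3*√94 (E(o, Z) = √(-80 + 926) = √846 = 3*√94)
-668829 - E(-1964, -1112) = -668829 - 3*√94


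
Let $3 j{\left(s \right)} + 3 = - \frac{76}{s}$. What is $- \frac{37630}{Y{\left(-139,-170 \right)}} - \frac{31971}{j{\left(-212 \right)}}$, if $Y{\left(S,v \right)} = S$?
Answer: $\frac{711859271}{19460} \approx 36581.0$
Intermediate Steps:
$j{\left(s \right)} = -1 - \frac{76}{3 s}$ ($j{\left(s \right)} = -1 + \frac{\left(-76\right) \frac{1}{s}}{3} = -1 - \frac{76}{3 s}$)
$- \frac{37630}{Y{\left(-139,-170 \right)}} - \frac{31971}{j{\left(-212 \right)}} = - \frac{37630}{-139} - \frac{31971}{\frac{1}{-212} \left(- \frac{76}{3} - -212\right)} = \left(-37630\right) \left(- \frac{1}{139}\right) - \frac{31971}{\left(- \frac{1}{212}\right) \left(- \frac{76}{3} + 212\right)} = \frac{37630}{139} - \frac{31971}{\left(- \frac{1}{212}\right) \frac{560}{3}} = \frac{37630}{139} - \frac{31971}{- \frac{140}{159}} = \frac{37630}{139} - - \frac{5083389}{140} = \frac{37630}{139} + \frac{5083389}{140} = \frac{711859271}{19460}$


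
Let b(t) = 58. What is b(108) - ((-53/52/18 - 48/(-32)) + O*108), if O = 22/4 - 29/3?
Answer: 474137/936 ≈ 506.56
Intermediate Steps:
O = -25/6 (O = 22*(¼) - 29*⅓ = 11/2 - 29/3 = -25/6 ≈ -4.1667)
b(108) - ((-53/52/18 - 48/(-32)) + O*108) = 58 - ((-53/52/18 - 48/(-32)) - 25/6*108) = 58 - ((-53*1/52*(1/18) - 48*(-1/32)) - 450) = 58 - ((-53/52*1/18 + 3/2) - 450) = 58 - ((-53/936 + 3/2) - 450) = 58 - (1351/936 - 450) = 58 - 1*(-419849/936) = 58 + 419849/936 = 474137/936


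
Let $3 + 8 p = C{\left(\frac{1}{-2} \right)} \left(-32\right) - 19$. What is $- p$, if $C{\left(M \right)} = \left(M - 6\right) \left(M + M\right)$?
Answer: $\frac{115}{4} \approx 28.75$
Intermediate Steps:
$C{\left(M \right)} = 2 M \left(-6 + M\right)$ ($C{\left(M \right)} = \left(-6 + M\right) 2 M = 2 M \left(-6 + M\right)$)
$p = - \frac{115}{4}$ ($p = - \frac{3}{8} + \frac{\frac{2 \left(-6 + \frac{1}{-2}\right)}{-2} \left(-32\right) - 19}{8} = - \frac{3}{8} + \frac{2 \left(- \frac{1}{2}\right) \left(-6 - \frac{1}{2}\right) \left(-32\right) - 19}{8} = - \frac{3}{8} + \frac{2 \left(- \frac{1}{2}\right) \left(- \frac{13}{2}\right) \left(-32\right) - 19}{8} = - \frac{3}{8} + \frac{\frac{13}{2} \left(-32\right) - 19}{8} = - \frac{3}{8} + \frac{-208 - 19}{8} = - \frac{3}{8} + \frac{1}{8} \left(-227\right) = - \frac{3}{8} - \frac{227}{8} = - \frac{115}{4} \approx -28.75$)
$- p = \left(-1\right) \left(- \frac{115}{4}\right) = \frac{115}{4}$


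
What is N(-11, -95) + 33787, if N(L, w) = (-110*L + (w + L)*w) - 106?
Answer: 44961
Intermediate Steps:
N(L, w) = -106 - 110*L + w*(L + w) (N(L, w) = (-110*L + (L + w)*w) - 106 = (-110*L + w*(L + w)) - 106 = -106 - 110*L + w*(L + w))
N(-11, -95) + 33787 = (-106 + (-95)² - 110*(-11) - 11*(-95)) + 33787 = (-106 + 9025 + 1210 + 1045) + 33787 = 11174 + 33787 = 44961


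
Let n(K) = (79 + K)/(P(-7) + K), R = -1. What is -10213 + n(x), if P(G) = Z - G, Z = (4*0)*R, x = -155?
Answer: -377862/37 ≈ -10212.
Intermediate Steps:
Z = 0 (Z = (4*0)*(-1) = 0*(-1) = 0)
P(G) = -G (P(G) = 0 - G = -G)
n(K) = (79 + K)/(7 + K) (n(K) = (79 + K)/(-1*(-7) + K) = (79 + K)/(7 + K))
-10213 + n(x) = -10213 + (79 - 155)/(7 - 155) = -10213 - 76/(-148) = -10213 - 1/148*(-76) = -10213 + 19/37 = -377862/37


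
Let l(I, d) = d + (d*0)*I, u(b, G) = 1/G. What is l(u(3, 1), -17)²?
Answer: 289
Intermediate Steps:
l(I, d) = d (l(I, d) = d + 0*I = d + 0 = d)
l(u(3, 1), -17)² = (-17)² = 289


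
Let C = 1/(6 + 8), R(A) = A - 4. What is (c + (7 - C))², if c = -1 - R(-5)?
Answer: 43681/196 ≈ 222.86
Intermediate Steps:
R(A) = -4 + A
C = 1/14 ≈ 0.071429
c = 8 (c = -1 - (-4 - 5) = -1 - 1*(-9) = -1 + 9 = 8)
(c + (7 - C))² = (8 + (7 - 1*1/14))² = (8 + (7 - 1/14))² = (8 + 97/14)² = (209/14)² = 43681/196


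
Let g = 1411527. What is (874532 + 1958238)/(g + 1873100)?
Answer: 2832770/3284627 ≈ 0.86243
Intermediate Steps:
(874532 + 1958238)/(g + 1873100) = (874532 + 1958238)/(1411527 + 1873100) = 2832770/3284627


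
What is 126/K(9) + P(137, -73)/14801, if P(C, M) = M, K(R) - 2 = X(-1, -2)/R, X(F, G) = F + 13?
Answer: 2797024/74005 ≈ 37.795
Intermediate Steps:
X(F, G) = 13 + F
K(R) = 2 + 12/R (K(R) = 2 + (13 - 1)/R = 2 + 12/R)
126/K(9) + P(137, -73)/14801 = 126/(2 + 12/9) - 73/14801 = 126/(2 + 12*(1/9)) - 73*1/14801 = 126/(2 + 4/3) - 73/14801 = 126/(10/3) - 73/14801 = 126*(3/10) - 73/14801 = 189/5 - 73/14801 = 2797024/74005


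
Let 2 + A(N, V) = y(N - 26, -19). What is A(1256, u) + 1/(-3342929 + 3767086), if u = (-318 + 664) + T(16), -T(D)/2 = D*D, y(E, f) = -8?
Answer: -4241569/424157 ≈ -10.000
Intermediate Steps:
T(D) = -2*D**2 (T(D) = -2*D*D = -2*D**2)
u = -166 (u = (-318 + 664) - 2*16**2 = 346 - 2*256 = 346 - 512 = -166)
A(N, V) = -10 (A(N, V) = -2 - 8 = -10)
A(1256, u) + 1/(-3342929 + 3767086) = -10 + 1/(-3342929 + 3767086) = -10 + 1/424157 = -4241569/424157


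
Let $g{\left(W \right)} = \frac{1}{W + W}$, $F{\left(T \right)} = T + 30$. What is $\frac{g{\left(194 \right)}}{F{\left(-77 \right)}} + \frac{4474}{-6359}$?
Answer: $- \frac{81594223}{115962724} \approx -0.70362$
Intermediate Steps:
$F{\left(T \right)} = 30 + T$
$g{\left(W \right)} = \frac{1}{2 W}$
$\frac{g{\left(194 \right)}}{F{\left(-77 \right)}} + \frac{4474}{-6359} = \frac{\frac{1}{2} \cdot \frac{1}{194}}{30 - 77} + \frac{4474}{-6359} = \frac{\frac{1}{2} \cdot \frac{1}{194}}{-47} + 4474 \left(- \frac{1}{6359}\right) = \frac{1}{388} \left(- \frac{1}{47}\right) - \frac{4474}{6359} = - \frac{1}{18236} - \frac{4474}{6359} = - \frac{81594223}{115962724}$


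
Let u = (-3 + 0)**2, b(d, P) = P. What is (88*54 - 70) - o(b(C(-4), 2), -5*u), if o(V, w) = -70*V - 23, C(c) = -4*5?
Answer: 4845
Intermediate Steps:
C(c) = -20
u = 9 (u = (-3)**2 = 9)
o(V, w) = -23 - 70*V
(88*54 - 70) - o(b(C(-4), 2), -5*u) = (88*54 - 70) - (-23 - 70*2) = (4752 - 70) - (-23 - 140) = 4682 - 1*(-163) = 4682 + 163 = 4845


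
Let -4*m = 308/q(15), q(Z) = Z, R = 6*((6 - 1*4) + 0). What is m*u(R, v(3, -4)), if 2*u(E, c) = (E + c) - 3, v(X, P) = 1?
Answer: -77/3 ≈ -25.667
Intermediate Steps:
R = 12 (R = 6*((6 - 4) + 0) = 6*(2 + 0) = 6*2 = 12)
u(E, c) = -3/2 + E/2 + c/2 (u(E, c) = ((E + c) - 3)/2 = (-3 + E + c)/2 = -3/2 + E/2 + c/2)
m = -77/15 ≈ -5.1333
m*u(R, v(3, -4)) = -77*(-3/2 + (½)*12 + (½)*1)/15 = -77*(-3/2 + 6 + ½)/15 = -77/15*5 = -77/3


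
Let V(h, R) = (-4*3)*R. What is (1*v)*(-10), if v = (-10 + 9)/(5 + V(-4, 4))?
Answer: -10/43 ≈ -0.23256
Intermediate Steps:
V(h, R) = -12*R
v = 1/43 (v = (-10 + 9)/(5 - 12*4) = -1/(5 - 48) = -1/(-43) = -1*(-1/43) = 1/43 ≈ 0.023256)
(1*v)*(-10) = (1*(1/43))*(-10) = (1/43)*(-10) = -10/43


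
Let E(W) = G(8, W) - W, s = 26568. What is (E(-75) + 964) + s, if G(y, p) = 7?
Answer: 27614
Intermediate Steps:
E(W) = 7 - W
(E(-75) + 964) + s = ((7 - 1*(-75)) + 964) + 26568 = ((7 + 75) + 964) + 26568 = (82 + 964) + 26568 = 1046 + 26568 = 27614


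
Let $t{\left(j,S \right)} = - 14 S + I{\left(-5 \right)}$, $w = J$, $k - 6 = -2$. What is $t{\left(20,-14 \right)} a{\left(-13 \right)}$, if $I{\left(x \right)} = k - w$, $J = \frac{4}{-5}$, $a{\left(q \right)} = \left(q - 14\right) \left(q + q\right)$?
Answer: $\frac{704808}{5} \approx 1.4096 \cdot 10^{5}$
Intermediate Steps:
$a{\left(q \right)} = 2 q \left(-14 + q\right)$ ($a{\left(q \right)} = \left(-14 + q\right) 2 q = 2 q \left(-14 + q\right)$)
$k = 4$ ($k = 6 - 2 = 4$)
$J = - \frac{4}{5}$ ($J = 4 \left(- \frac{1}{5}\right) = - \frac{4}{5} \approx -0.8$)
$w = - \frac{4}{5} \approx -0.8$
$I{\left(x \right)} = \frac{24}{5}$ ($I{\left(x \right)} = 4 - - \frac{4}{5} = 4 + \frac{4}{5} = \frac{24}{5}$)
$t{\left(j,S \right)} = \frac{24}{5} - 14 S$ ($t{\left(j,S \right)} = - 14 S + \frac{24}{5} = \frac{24}{5} - 14 S$)
$t{\left(20,-14 \right)} a{\left(-13 \right)} = \left(\frac{24}{5} - -196\right) 2 \left(-13\right) \left(-14 - 13\right) = \left(\frac{24}{5} + 196\right) 2 \left(-13\right) \left(-27\right) = \frac{1004}{5} \cdot 702 = \frac{704808}{5}$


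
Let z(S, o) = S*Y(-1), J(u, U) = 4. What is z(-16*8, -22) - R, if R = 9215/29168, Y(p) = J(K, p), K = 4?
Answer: -14943231/29168 ≈ -512.32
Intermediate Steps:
Y(p) = 4
z(S, o) = 4*S (z(S, o) = S*4 = 4*S)
R = 9215/29168 (R = 9215*(1/29168) = 9215/29168 ≈ 0.31593)
z(-16*8, -22) - R = 4*(-16*8) - 1*9215/29168 = 4*(-128) - 9215/29168 = -512 - 9215/29168 = -14943231/29168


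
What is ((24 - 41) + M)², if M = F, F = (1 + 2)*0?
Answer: 289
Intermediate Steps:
F = 0 (F = 3*0 = 0)
M = 0
((24 - 41) + M)² = ((24 - 41) + 0)² = (-17 + 0)² = (-17)² = 289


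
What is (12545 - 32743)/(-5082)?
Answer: 10099/2541 ≈ 3.9744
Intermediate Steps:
(12545 - 32743)/(-5082) = -20198*(-1/5082) = 10099/2541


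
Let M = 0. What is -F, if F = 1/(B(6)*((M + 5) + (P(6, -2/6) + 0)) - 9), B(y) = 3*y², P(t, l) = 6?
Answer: -1/1179 ≈ -0.00084818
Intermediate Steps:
F = 1/1179 (F = 1/((3*6²)*((0 + 5) + (6 + 0)) - 9) = 1/((3*36)*(5 + 6) - 9) = 1/(108*11 - 9) = 1/(1188 - 9) = 1/1179 ≈ 0.00084818)
-F = -1*1/1179 = -1/1179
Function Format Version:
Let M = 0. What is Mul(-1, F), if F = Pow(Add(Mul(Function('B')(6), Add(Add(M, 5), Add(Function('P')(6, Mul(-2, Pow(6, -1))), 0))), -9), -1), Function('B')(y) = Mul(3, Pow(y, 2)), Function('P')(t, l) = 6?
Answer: Rational(-1, 1179) ≈ -0.00084818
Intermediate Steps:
F = Rational(1, 1179) (F = Pow(Add(Mul(Mul(3, Pow(6, 2)), Add(Add(0, 5), Add(6, 0))), -9), -1) = Pow(Add(Mul(Mul(3, 36), Add(5, 6)), -9), -1) = Pow(Add(Mul(108, 11), -9), -1) = Pow(Add(1188, -9), -1) = Pow(1179, -1) = Rational(1, 1179) ≈ 0.00084818)
Mul(-1, F) = Mul(-1, Rational(1, 1179)) = Rational(-1, 1179)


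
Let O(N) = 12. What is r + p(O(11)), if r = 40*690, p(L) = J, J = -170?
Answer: 27430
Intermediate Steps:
p(L) = -170
r = 27600
r + p(O(11)) = 27600 - 170 = 27430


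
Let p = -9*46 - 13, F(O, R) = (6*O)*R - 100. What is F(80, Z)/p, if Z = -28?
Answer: 13540/427 ≈ 31.710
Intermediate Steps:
F(O, R) = -100 + 6*O*R (F(O, R) = 6*O*R - 100 = -100 + 6*O*R)
p = -427 (p = -414 - 13 = -427)
F(80, Z)/p = (-100 + 6*80*(-28))/(-427) = (-100 - 13440)*(-1/427) = -13540*(-1/427) = 13540/427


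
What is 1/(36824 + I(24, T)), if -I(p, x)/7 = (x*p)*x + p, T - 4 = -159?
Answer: -1/3999544 ≈ -2.5003e-7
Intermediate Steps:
T = -155 (T = 4 - 159 = -155)
I(p, x) = -7*p - 7*p*x² (I(p, x) = -7*((x*p)*x + p) = -7*((p*x)*x + p) = -7*(p*x² + p) = -7*(p + p*x²) = -7*p - 7*p*x²)
1/(36824 + I(24, T)) = 1/(36824 - 7*24*(1 + (-155)²)) = 1/(36824 - 7*24*(1 + 24025)) = 1/(36824 - 7*24*24026) = 1/(36824 - 4036368) = 1/(-3999544) = -1/3999544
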